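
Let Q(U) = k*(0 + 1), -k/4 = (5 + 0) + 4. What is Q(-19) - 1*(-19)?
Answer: -17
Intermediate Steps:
k = -36 (k = -4*((5 + 0) + 4) = -4*(5 + 4) = -4*9 = -36)
Q(U) = -36 (Q(U) = -36*(0 + 1) = -36*1 = -36)
Q(-19) - 1*(-19) = -36 - 1*(-19) = -36 + 19 = -17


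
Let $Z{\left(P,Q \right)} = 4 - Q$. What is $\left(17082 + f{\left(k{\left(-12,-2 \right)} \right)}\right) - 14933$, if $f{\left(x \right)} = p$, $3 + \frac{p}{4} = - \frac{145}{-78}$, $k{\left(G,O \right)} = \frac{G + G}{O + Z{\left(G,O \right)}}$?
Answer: $\frac{83633}{39} \approx 2144.4$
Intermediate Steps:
$k{\left(G,O \right)} = \frac{G}{2}$ ($k{\left(G,O \right)} = \frac{G + G}{O - \left(-4 + O\right)} = \frac{2 G}{4} = 2 G \frac{1}{4} = \frac{G}{2}$)
$p = - \frac{178}{39}$ ($p = -12 + 4 \left(- \frac{145}{-78}\right) = -12 + 4 \left(\left(-145\right) \left(- \frac{1}{78}\right)\right) = -12 + 4 \cdot \frac{145}{78} = -12 + \frac{290}{39} = - \frac{178}{39} \approx -4.5641$)
$f{\left(x \right)} = - \frac{178}{39}$
$\left(17082 + f{\left(k{\left(-12,-2 \right)} \right)}\right) - 14933 = \left(17082 - \frac{178}{39}\right) - 14933 = \frac{666020}{39} - 14933 = \frac{83633}{39}$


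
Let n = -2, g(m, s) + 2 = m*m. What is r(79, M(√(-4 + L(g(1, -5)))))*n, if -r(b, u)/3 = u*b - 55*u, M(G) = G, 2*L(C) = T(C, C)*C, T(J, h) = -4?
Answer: 144*I*√2 ≈ 203.65*I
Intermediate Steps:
g(m, s) = -2 + m² (g(m, s) = -2 + m*m = -2 + m²)
L(C) = -2*C (L(C) = (-4*C)/2 = -2*C)
r(b, u) = 165*u - 3*b*u (r(b, u) = -3*(u*b - 55*u) = -3*(b*u - 55*u) = -3*(-55*u + b*u) = 165*u - 3*b*u)
r(79, M(√(-4 + L(g(1, -5)))))*n = (3*√(-4 - 2*(-2 + 1²))*(55 - 1*79))*(-2) = (3*√(-4 - 2*(-2 + 1))*(55 - 79))*(-2) = (3*√(-4 - 2*(-1))*(-24))*(-2) = (3*√(-4 + 2)*(-24))*(-2) = (3*√(-2)*(-24))*(-2) = (3*(I*√2)*(-24))*(-2) = -72*I*√2*(-2) = 144*I*√2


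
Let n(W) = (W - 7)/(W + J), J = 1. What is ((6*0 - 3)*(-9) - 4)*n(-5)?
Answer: 69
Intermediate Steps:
n(W) = (-7 + W)/(1 + W) (n(W) = (W - 7)/(W + 1) = (-7 + W)/(1 + W))
((6*0 - 3)*(-9) - 4)*n(-5) = ((6*0 - 3)*(-9) - 4)*((-7 - 5)/(1 - 5)) = ((0 - 3)*(-9) - 4)*(-12/(-4)) = (-3*(-9) - 4)*(-1/4*(-12)) = (27 - 4)*3 = 23*3 = 69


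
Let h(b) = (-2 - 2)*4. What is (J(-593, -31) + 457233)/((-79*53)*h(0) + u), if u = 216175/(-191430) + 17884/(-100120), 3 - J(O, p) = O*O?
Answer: 25295968041615/16049271280651 ≈ 1.5761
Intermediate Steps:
J(O, p) = 3 - O**2 (J(O, p) = 3 - O*O = 3 - O**2)
u = -313337189/239574645 (u = 216175*(-1/191430) + 17884*(-1/100120) = -43235/38286 - 4471/25030 = -313337189/239574645 ≈ -1.3079)
h(b) = -16 (h(b) = -4*4 = -16)
(J(-593, -31) + 457233)/((-79*53)*h(0) + u) = ((3 - 1*(-593)**2) + 457233)/(-79*53*(-16) - 313337189/239574645) = ((3 - 1*351649) + 457233)/(-4187*(-16) - 313337189/239574645) = ((3 - 351649) + 457233)/(66992 - 313337189/239574645) = (-351646 + 457233)/(16049271280651/239574645) = 105587*(239574645/16049271280651) = 25295968041615/16049271280651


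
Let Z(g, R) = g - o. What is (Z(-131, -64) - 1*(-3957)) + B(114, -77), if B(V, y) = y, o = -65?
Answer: 3814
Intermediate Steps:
Z(g, R) = 65 + g (Z(g, R) = g - 1*(-65) = g + 65 = 65 + g)
(Z(-131, -64) - 1*(-3957)) + B(114, -77) = ((65 - 131) - 1*(-3957)) - 77 = (-66 + 3957) - 77 = 3891 - 77 = 3814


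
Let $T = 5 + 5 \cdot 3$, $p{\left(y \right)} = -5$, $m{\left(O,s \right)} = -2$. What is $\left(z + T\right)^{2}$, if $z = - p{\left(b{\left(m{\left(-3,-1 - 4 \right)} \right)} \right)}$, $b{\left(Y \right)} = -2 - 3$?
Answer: $625$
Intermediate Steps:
$b{\left(Y \right)} = -5$ ($b{\left(Y \right)} = -2 - 3 = -5$)
$T = 20$ ($T = 5 + 15 = 20$)
$z = 5$ ($z = \left(-1\right) \left(-5\right) = 5$)
$\left(z + T\right)^{2} = \left(5 + 20\right)^{2} = 25^{2} = 625$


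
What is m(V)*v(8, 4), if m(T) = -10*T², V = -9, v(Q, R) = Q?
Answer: -6480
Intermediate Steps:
m(V)*v(8, 4) = -10*(-9)²*8 = -10*81*8 = -810*8 = -6480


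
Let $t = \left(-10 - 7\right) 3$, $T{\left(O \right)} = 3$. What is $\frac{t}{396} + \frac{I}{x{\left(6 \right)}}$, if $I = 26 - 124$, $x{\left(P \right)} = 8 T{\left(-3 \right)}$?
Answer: $- \frac{139}{33} \approx -4.2121$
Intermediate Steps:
$t = -51$ ($t = \left(-17\right) 3 = -51$)
$x{\left(P \right)} = 24$ ($x{\left(P \right)} = 8 \cdot 3 = 24$)
$I = -98$
$\frac{t}{396} + \frac{I}{x{\left(6 \right)}} = - \frac{51}{396} - \frac{98}{24} = \left(-51\right) \frac{1}{396} - \frac{49}{12} = - \frac{17}{132} - \frac{49}{12} = - \frac{139}{33}$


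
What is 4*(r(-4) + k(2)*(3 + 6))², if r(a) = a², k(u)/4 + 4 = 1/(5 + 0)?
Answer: 1459264/25 ≈ 58371.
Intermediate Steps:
k(u) = -76/5 (k(u) = -16 + 4/(5 + 0) = -16 + 4/5 = -16 + 4*(⅕) = -16 + ⅘ = -76/5)
4*(r(-4) + k(2)*(3 + 6))² = 4*((-4)² - 76*(3 + 6)/5)² = 4*(16 - 76/5*9)² = 4*(16 - 684/5)² = 4*(-604/5)² = 4*(364816/25) = 1459264/25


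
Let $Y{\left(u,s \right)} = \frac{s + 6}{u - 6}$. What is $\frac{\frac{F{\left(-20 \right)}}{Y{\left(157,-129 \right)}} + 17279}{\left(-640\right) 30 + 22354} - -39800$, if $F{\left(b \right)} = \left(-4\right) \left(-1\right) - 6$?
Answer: $\frac{15442217219}{387942} \approx 39806.0$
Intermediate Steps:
$F{\left(b \right)} = -2$ ($F{\left(b \right)} = 4 - 6 = -2$)
$Y{\left(u,s \right)} = \frac{6 + s}{-6 + u}$
$\frac{\frac{F{\left(-20 \right)}}{Y{\left(157,-129 \right)}} + 17279}{\left(-640\right) 30 + 22354} - -39800 = \frac{- \frac{2}{\frac{1}{-6 + 157} \left(6 - 129\right)} + 17279}{\left(-640\right) 30 + 22354} - -39800 = \frac{- \frac{2}{\frac{1}{151} \left(-123\right)} + 17279}{-19200 + 22354} + 39800 = \frac{- \frac{2}{\frac{1}{151} \left(-123\right)} + 17279}{3154} + 39800 = \left(- \frac{2}{- \frac{123}{151}} + 17279\right) \frac{1}{3154} + 39800 = \left(\left(-2\right) \left(- \frac{151}{123}\right) + 17279\right) \frac{1}{3154} + 39800 = \left(\frac{302}{123} + 17279\right) \frac{1}{3154} + 39800 = \frac{2125619}{123} \cdot \frac{1}{3154} + 39800 = \frac{2125619}{387942} + 39800 = \frac{15442217219}{387942}$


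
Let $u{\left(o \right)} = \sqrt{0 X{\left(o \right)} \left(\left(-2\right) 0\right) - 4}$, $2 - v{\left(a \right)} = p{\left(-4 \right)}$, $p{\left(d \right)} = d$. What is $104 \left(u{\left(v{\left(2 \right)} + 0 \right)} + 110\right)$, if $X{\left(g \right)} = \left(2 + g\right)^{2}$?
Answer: $11440 + 208 i \approx 11440.0 + 208.0 i$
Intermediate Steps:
$v{\left(a \right)} = 6$ ($v{\left(a \right)} = 2 - -4 = 2 + 4 = 6$)
$u{\left(o \right)} = 2 i$ ($u{\left(o \right)} = \sqrt{0 \left(2 + o\right)^{2} \left(\left(-2\right) 0\right) - 4} = \sqrt{0 \cdot 0 - 4} = \sqrt{0 - 4} = \sqrt{-4} = 2 i$)
$104 \left(u{\left(v{\left(2 \right)} + 0 \right)} + 110\right) = 104 \left(2 i + 110\right) = 104 \left(110 + 2 i\right) = 11440 + 208 i$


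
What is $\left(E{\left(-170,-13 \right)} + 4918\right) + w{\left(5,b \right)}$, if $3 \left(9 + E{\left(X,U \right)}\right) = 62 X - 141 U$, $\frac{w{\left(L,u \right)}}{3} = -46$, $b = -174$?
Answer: $\frac{5606}{3} \approx 1868.7$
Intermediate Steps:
$w{\left(L,u \right)} = -138$ ($w{\left(L,u \right)} = 3 \left(-46\right) = -138$)
$E{\left(X,U \right)} = -9 - 47 U + \frac{62 X}{3}$ ($E{\left(X,U \right)} = -9 + \frac{62 X - 141 U}{3} = -9 + \frac{- 141 U + 62 X}{3} = -9 - \left(47 U - \frac{62 X}{3}\right) = -9 - 47 U + \frac{62 X}{3}$)
$\left(E{\left(-170,-13 \right)} + 4918\right) + w{\left(5,b \right)} = \left(\left(-9 - -611 + \frac{62}{3} \left(-170\right)\right) + 4918\right) - 138 = \left(\left(-9 + 611 - \frac{10540}{3}\right) + 4918\right) - 138 = \left(- \frac{8734}{3} + 4918\right) - 138 = \frac{6020}{3} - 138 = \frac{5606}{3}$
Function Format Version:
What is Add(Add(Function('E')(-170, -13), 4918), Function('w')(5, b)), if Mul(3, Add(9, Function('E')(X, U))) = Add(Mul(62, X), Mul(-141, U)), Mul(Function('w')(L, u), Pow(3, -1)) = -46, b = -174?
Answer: Rational(5606, 3) ≈ 1868.7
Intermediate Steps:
Function('w')(L, u) = -138 (Function('w')(L, u) = Mul(3, -46) = -138)
Function('E')(X, U) = Add(-9, Mul(-47, U), Mul(Rational(62, 3), X)) (Function('E')(X, U) = Add(-9, Mul(Rational(1, 3), Add(Mul(62, X), Mul(-141, U)))) = Add(-9, Mul(Rational(1, 3), Add(Mul(-141, U), Mul(62, X)))) = Add(-9, Add(Mul(-47, U), Mul(Rational(62, 3), X))) = Add(-9, Mul(-47, U), Mul(Rational(62, 3), X)))
Add(Add(Function('E')(-170, -13), 4918), Function('w')(5, b)) = Add(Add(Add(-9, Mul(-47, -13), Mul(Rational(62, 3), -170)), 4918), -138) = Add(Add(Add(-9, 611, Rational(-10540, 3)), 4918), -138) = Add(Add(Rational(-8734, 3), 4918), -138) = Add(Rational(6020, 3), -138) = Rational(5606, 3)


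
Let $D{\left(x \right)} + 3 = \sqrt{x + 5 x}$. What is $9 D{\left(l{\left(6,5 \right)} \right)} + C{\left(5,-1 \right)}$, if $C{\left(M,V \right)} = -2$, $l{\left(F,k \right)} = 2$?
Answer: $-29 + 18 \sqrt{3} \approx 2.1769$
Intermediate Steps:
$D{\left(x \right)} = -3 + \sqrt{6} \sqrt{x}$ ($D{\left(x \right)} = -3 + \sqrt{x + 5 x} = -3 + \sqrt{6 x} = -3 + \sqrt{6} \sqrt{x}$)
$9 D{\left(l{\left(6,5 \right)} \right)} + C{\left(5,-1 \right)} = 9 \left(-3 + \sqrt{6} \sqrt{2}\right) - 2 = 9 \left(-3 + 2 \sqrt{3}\right) - 2 = \left(-27 + 18 \sqrt{3}\right) - 2 = -29 + 18 \sqrt{3}$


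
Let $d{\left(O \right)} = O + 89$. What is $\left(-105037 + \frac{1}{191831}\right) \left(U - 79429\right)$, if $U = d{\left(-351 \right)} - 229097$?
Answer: $\frac{6221878335731848}{191831} \approx 3.2434 \cdot 10^{10}$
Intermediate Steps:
$d{\left(O \right)} = 89 + O$
$U = -229359$ ($U = \left(89 - 351\right) - 229097 = -262 - 229097 = -229359$)
$\left(-105037 + \frac{1}{191831}\right) \left(U - 79429\right) = \left(-105037 + \frac{1}{191831}\right) \left(-229359 - 79429\right) = \left(-105037 + \frac{1}{191831}\right) \left(-308788\right) = \left(- \frac{20149352746}{191831}\right) \left(-308788\right) = \frac{6221878335731848}{191831}$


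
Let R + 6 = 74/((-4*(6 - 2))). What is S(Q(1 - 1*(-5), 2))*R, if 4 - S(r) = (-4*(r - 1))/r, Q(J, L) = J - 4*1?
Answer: -255/4 ≈ -63.750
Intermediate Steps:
Q(J, L) = -4 + J (Q(J, L) = J - 4 = -4 + J)
S(r) = 4 - (4 - 4*r)/r (S(r) = 4 - (-4*(r - 1))/r = 4 - (-4*(-1 + r))/r = 4 - (4 - 4*r)/r)
R = -85/8 (R = -6 + 74/((-4*(6 - 2))) = -6 + 74/((-4*4)) = -6 + 74/(-16) = -6 + 74*(-1/16) = -6 - 37/8 = -85/8 ≈ -10.625)
S(Q(1 - 1*(-5), 2))*R = (8 - 4/(-4 + (1 - 1*(-5))))*(-85/8) = (8 - 4/(-4 + (1 + 5)))*(-85/8) = (8 - 4/(-4 + 6))*(-85/8) = (8 - 4/2)*(-85/8) = (8 - 4*½)*(-85/8) = (8 - 2)*(-85/8) = 6*(-85/8) = -255/4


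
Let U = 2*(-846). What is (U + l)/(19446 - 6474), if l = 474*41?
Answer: 2957/2162 ≈ 1.3677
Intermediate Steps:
U = -1692
l = 19434
(U + l)/(19446 - 6474) = (-1692 + 19434)/(19446 - 6474) = 17742/12972 = 17742*(1/12972) = 2957/2162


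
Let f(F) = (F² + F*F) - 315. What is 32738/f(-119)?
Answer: 32738/28007 ≈ 1.1689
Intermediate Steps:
f(F) = -315 + 2*F² (f(F) = (F² + F²) - 315 = 2*F² - 315 = -315 + 2*F²)
32738/f(-119) = 32738/(-315 + 2*(-119)²) = 32738/(-315 + 2*14161) = 32738/(-315 + 28322) = 32738/28007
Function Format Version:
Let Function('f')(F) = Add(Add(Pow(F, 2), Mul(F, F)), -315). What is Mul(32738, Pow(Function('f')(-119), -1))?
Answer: Rational(32738, 28007) ≈ 1.1689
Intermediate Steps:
Function('f')(F) = Add(-315, Mul(2, Pow(F, 2))) (Function('f')(F) = Add(Add(Pow(F, 2), Pow(F, 2)), -315) = Add(Mul(2, Pow(F, 2)), -315) = Add(-315, Mul(2, Pow(F, 2))))
Mul(32738, Pow(Function('f')(-119), -1)) = Mul(32738, Pow(Add(-315, Mul(2, Pow(-119, 2))), -1)) = Mul(32738, Pow(Add(-315, Mul(2, 14161)), -1)) = Mul(32738, Pow(Add(-315, 28322), -1)) = Mul(32738, Pow(28007, -1)) = Mul(32738, Rational(1, 28007)) = Rational(32738, 28007)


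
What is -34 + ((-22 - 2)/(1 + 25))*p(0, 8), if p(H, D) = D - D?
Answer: -34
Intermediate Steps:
p(H, D) = 0
-34 + ((-22 - 2)/(1 + 25))*p(0, 8) = -34 + ((-22 - 2)/(1 + 25))*0 = -34 - 24/26*0 = -34 - 24*1/26*0 = -34 - 12/13*0 = -34 + 0 = -34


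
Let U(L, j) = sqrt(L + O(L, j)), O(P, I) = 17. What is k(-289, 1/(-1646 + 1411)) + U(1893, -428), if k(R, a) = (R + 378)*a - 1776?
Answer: -417449/235 + sqrt(1910) ≈ -1732.7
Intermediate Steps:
k(R, a) = -1776 + a*(378 + R) (k(R, a) = (378 + R)*a - 1776 = a*(378 + R) - 1776 = -1776 + a*(378 + R))
U(L, j) = sqrt(17 + L) (U(L, j) = sqrt(L + 17) = sqrt(17 + L))
k(-289, 1/(-1646 + 1411)) + U(1893, -428) = (-1776 + 378/(-1646 + 1411) - 289/(-1646 + 1411)) + sqrt(17 + 1893) = (-1776 + 378/(-235) - 289/(-235)) + sqrt(1910) = (-1776 + 378*(-1/235) - 289*(-1/235)) + sqrt(1910) = (-1776 - 378/235 + 289/235) + sqrt(1910) = -417449/235 + sqrt(1910)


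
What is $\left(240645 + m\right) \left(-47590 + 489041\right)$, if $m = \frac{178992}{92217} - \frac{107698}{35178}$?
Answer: $\frac{57436531954170136480}{540668271} \approx 1.0623 \cdot 10^{11}$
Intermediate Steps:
$m = - \frac{605834315}{540668271}$ ($m = 178992 \cdot \frac{1}{92217} - \frac{53849}{17589} = \frac{59664}{30739} - \frac{53849}{17589} = - \frac{605834315}{540668271} \approx -1.1205$)
$\left(240645 + m\right) \left(-47590 + 489041\right) = \left(240645 - \frac{605834315}{540668271}\right) \left(-47590 + 489041\right) = \frac{130108510240480}{540668271} \cdot 441451 = \frac{57436531954170136480}{540668271}$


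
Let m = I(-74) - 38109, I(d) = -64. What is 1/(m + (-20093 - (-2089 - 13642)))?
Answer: -1/42535 ≈ -2.3510e-5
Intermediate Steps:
m = -38173 (m = -64 - 38109 = -38173)
1/(m + (-20093 - (-2089 - 13642))) = 1/(-38173 + (-20093 - (-2089 - 13642))) = 1/(-38173 + (-20093 - 1*(-15731))) = 1/(-38173 + (-20093 + 15731)) = 1/(-38173 - 4362) = 1/(-42535) = -1/42535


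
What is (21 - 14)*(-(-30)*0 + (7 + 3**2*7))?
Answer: 490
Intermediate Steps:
(21 - 14)*(-(-30)*0 + (7 + 3**2*7)) = 7*(-6*0 + (7 + 9*7)) = 7*(0 + (7 + 63)) = 7*(0 + 70) = 7*70 = 490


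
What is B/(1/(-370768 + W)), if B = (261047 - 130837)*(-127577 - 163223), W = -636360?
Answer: 38134970204704000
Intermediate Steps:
B = -37865068000 (B = 130210*(-290800) = -37865068000)
B/(1/(-370768 + W)) = -37865068000/(1/(-370768 - 636360)) = -37865068000/(1/(-1007128)) = -37865068000/(-1/1007128) = -37865068000*(-1007128) = 38134970204704000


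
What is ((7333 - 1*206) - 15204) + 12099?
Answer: 4022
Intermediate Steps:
((7333 - 1*206) - 15204) + 12099 = ((7333 - 206) - 15204) + 12099 = (7127 - 15204) + 12099 = -8077 + 12099 = 4022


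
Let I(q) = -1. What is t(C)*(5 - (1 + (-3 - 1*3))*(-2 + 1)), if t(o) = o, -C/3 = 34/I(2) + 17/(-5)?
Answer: 0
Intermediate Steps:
C = 561/5 (C = -3*(34/(-1) + 17/(-5)) = -3*(34*(-1) + 17*(-⅕)) = -3*(-34 - 17/5) = -3*(-187/5) = 561/5 ≈ 112.20)
t(C)*(5 - (1 + (-3 - 1*3))*(-2 + 1)) = 561*(5 - (1 + (-3 - 1*3))*(-2 + 1))/5 = 561*(5 - (1 + (-3 - 3))*(-1))/5 = 561*(5 - (1 - 6)*(-1))/5 = 561*(5 - (-5)*(-1))/5 = 561*(5 - 1*5)/5 = 561*(5 - 5)/5 = (561/5)*0 = 0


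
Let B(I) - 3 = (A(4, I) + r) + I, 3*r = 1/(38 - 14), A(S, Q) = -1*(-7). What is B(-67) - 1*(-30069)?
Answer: 2160865/72 ≈ 30012.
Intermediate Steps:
A(S, Q) = 7
r = 1/72 (r = 1/(3*(38 - 14)) = (⅓)/24 = (⅓)*(1/24) = 1/72 ≈ 0.013889)
B(I) = 721/72 + I (B(I) = 3 + ((7 + 1/72) + I) = 3 + (505/72 + I) = 721/72 + I)
B(-67) - 1*(-30069) = (721/72 - 67) - 1*(-30069) = -4103/72 + 30069 = 2160865/72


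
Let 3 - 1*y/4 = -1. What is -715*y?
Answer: -11440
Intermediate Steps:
y = 16 (y = 12 - 4*(-1) = 12 + 4 = 16)
-715*y = -715*16 = -11440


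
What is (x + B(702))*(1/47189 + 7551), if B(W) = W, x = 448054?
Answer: 159902595769840/47189 ≈ 3.3886e+9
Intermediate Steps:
(x + B(702))*(1/47189 + 7551) = (448054 + 702)*(1/47189 + 7551) = 448756*(1/47189 + 7551) = 448756*(356324140/47189) = 159902595769840/47189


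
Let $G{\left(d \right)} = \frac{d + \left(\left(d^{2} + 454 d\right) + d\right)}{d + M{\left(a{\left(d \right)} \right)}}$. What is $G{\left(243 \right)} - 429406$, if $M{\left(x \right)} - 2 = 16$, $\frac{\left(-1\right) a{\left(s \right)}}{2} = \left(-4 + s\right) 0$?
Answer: $- \frac{12433901}{29} \approx -4.2876 \cdot 10^{5}$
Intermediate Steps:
$a{\left(s \right)} = 0$ ($a{\left(s \right)} = - 2 \left(-4 + s\right) 0 = \left(-2\right) 0 = 0$)
$M{\left(x \right)} = 18$ ($M{\left(x \right)} = 2 + 16 = 18$)
$G{\left(d \right)} = \frac{d^{2} + 456 d}{18 + d}$ ($G{\left(d \right)} = \frac{d + \left(\left(d^{2} + 454 d\right) + d\right)}{d + 18} = \frac{d + \left(d^{2} + 455 d\right)}{18 + d} = \frac{d^{2} + 456 d}{18 + d}$)
$G{\left(243 \right)} - 429406 = \frac{243 \left(456 + 243\right)}{18 + 243} - 429406 = 243 \cdot \frac{1}{261} \cdot 699 - 429406 = \frac{18873}{29} - 429406 = - \frac{12433901}{29}$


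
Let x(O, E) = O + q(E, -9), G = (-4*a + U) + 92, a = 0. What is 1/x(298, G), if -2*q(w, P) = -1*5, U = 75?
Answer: 2/601 ≈ 0.0033278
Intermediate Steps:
q(w, P) = 5/2 (q(w, P) = -(-1)*5/2 = -½*(-5) = 5/2)
G = 167 (G = (-4*0 + 75) + 92 = (0 + 75) + 92 = 75 + 92 = 167)
x(O, E) = 5/2 + O (x(O, E) = O + 5/2 = 5/2 + O)
1/x(298, G) = 1/(5/2 + 298) = 1/(601/2) = 2/601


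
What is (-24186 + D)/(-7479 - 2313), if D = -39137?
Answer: 63323/9792 ≈ 6.4668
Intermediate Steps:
(-24186 + D)/(-7479 - 2313) = (-24186 - 39137)/(-7479 - 2313) = -63323/(-9792) = -63323*(-1/9792) = 63323/9792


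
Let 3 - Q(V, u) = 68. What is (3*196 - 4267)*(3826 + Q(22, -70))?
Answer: -13836719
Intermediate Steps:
Q(V, u) = -65 (Q(V, u) = 3 - 1*68 = 3 - 68 = -65)
(3*196 - 4267)*(3826 + Q(22, -70)) = (3*196 - 4267)*(3826 - 65) = (588 - 4267)*3761 = -3679*3761 = -13836719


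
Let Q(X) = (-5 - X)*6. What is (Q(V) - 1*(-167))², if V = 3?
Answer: 14161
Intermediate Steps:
Q(X) = -30 - 6*X
(Q(V) - 1*(-167))² = ((-30 - 6*3) - 1*(-167))² = ((-30 - 18) + 167)² = (-48 + 167)² = 119² = 14161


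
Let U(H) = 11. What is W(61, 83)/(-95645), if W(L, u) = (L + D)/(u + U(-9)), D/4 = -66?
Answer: 203/8990630 ≈ 2.2579e-5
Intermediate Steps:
D = -264 (D = 4*(-66) = -264)
W(L, u) = (-264 + L)/(11 + u) (W(L, u) = (L - 264)/(u + 11) = (-264 + L)/(11 + u))
W(61, 83)/(-95645) = ((-264 + 61)/(11 + 83))/(-95645) = (-203/94)*(-1/95645) = ((1/94)*(-203))*(-1/95645) = -203/94*(-1/95645) = 203/8990630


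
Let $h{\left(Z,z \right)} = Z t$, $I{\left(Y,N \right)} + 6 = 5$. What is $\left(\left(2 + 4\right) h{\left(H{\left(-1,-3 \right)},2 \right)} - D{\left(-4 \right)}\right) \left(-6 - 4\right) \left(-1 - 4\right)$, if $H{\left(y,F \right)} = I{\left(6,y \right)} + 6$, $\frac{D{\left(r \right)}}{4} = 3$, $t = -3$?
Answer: $-5100$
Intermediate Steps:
$D{\left(r \right)} = 12$ ($D{\left(r \right)} = 4 \cdot 3 = 12$)
$I{\left(Y,N \right)} = -1$ ($I{\left(Y,N \right)} = -6 + 5 = -1$)
$H{\left(y,F \right)} = 5$ ($H{\left(y,F \right)} = -1 + 6 = 5$)
$h{\left(Z,z \right)} = - 3 Z$ ($h{\left(Z,z \right)} = Z \left(-3\right) = - 3 Z$)
$\left(\left(2 + 4\right) h{\left(H{\left(-1,-3 \right)},2 \right)} - D{\left(-4 \right)}\right) \left(-6 - 4\right) \left(-1 - 4\right) = \left(\left(2 + 4\right) \left(\left(-3\right) 5\right) - 12\right) \left(-6 - 4\right) \left(-1 - 4\right) = \left(6 \left(-15\right) - 12\right) \left(-6 - 4\right) \left(-5\right) = \left(-90 - 12\right) \left(-10\right) \left(-5\right) = \left(-102\right) \left(-10\right) \left(-5\right) = 1020 \left(-5\right) = -5100$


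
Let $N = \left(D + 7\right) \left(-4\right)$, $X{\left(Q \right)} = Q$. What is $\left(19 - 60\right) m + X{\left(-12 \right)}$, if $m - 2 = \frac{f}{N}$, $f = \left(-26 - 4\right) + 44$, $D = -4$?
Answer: $- \frac{277}{6} \approx -46.167$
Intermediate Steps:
$N = -12$ ($N = \left(-4 + 7\right) \left(-4\right) = 3 \left(-4\right) = -12$)
$f = 14$ ($f = -30 + 44 = 14$)
$m = \frac{5}{6}$ ($m = 2 + \frac{14}{-12} = 2 + 14 \left(- \frac{1}{12}\right) = 2 - \frac{7}{6} = \frac{5}{6} \approx 0.83333$)
$\left(19 - 60\right) m + X{\left(-12 \right)} = \left(19 - 60\right) \frac{5}{6} - 12 = \left(-41\right) \frac{5}{6} - 12 = - \frac{205}{6} - 12 = - \frac{277}{6}$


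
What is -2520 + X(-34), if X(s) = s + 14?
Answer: -2540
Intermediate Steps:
X(s) = 14 + s
-2520 + X(-34) = -2520 + (14 - 34) = -2520 - 20 = -2540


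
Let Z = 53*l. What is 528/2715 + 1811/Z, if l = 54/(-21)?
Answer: -11304781/863370 ≈ -13.094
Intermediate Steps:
l = -18/7 (l = 54*(-1/21) = -18/7 ≈ -2.5714)
Z = -954/7 (Z = 53*(-18/7) = -954/7 ≈ -136.29)
528/2715 + 1811/Z = 528/2715 + 1811/(-954/7) = 528*(1/2715) + 1811*(-7/954) = 176/905 - 12677/954 = -11304781/863370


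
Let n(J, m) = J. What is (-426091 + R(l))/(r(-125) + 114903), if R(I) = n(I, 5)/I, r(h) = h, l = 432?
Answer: -213045/57389 ≈ -3.7123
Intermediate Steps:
R(I) = 1 (R(I) = I/I = 1)
(-426091 + R(l))/(r(-125) + 114903) = (-426091 + 1)/(-125 + 114903) = -426090/114778 = -426090*1/114778 = -213045/57389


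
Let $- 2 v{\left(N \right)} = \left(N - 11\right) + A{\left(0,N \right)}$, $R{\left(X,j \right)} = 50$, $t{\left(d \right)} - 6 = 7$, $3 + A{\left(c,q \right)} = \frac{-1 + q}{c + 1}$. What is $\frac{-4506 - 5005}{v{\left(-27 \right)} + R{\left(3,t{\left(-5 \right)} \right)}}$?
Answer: $- \frac{19022}{169} \approx -112.56$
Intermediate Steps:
$A{\left(c,q \right)} = -3 + \frac{-1 + q}{1 + c}$ ($A{\left(c,q \right)} = -3 + \frac{-1 + q}{c + 1} = -3 + \frac{-1 + q}{1 + c}$)
$t{\left(d \right)} = 13$ ($t{\left(d \right)} = 6 + 7 = 13$)
$v{\left(N \right)} = \frac{15}{2} - N$ ($v{\left(N \right)} = - \frac{\left(N - 11\right) + \frac{-4 + N - 0}{1 + 0}}{2} = - \frac{\left(-11 + N\right) + \frac{-4 + N + 0}{1}}{2} = - \frac{\left(-11 + N\right) + 1 \left(-4 + N\right)}{2} = - \frac{\left(-11 + N\right) + \left(-4 + N\right)}{2} = - \frac{-15 + 2 N}{2} = \frac{15}{2} - N$)
$\frac{-4506 - 5005}{v{\left(-27 \right)} + R{\left(3,t{\left(-5 \right)} \right)}} = \frac{-4506 - 5005}{\left(\frac{15}{2} - -27\right) + 50} = - \frac{9511}{\left(\frac{15}{2} + 27\right) + 50} = - \frac{9511}{\frac{69}{2} + 50} = - \frac{9511}{\frac{169}{2}} = \left(-9511\right) \frac{2}{169} = - \frac{19022}{169}$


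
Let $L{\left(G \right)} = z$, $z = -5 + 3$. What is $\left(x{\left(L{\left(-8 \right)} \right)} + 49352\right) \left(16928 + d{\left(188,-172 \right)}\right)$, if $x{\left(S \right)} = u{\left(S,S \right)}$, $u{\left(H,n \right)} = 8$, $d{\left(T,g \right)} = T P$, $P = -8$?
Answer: $761328640$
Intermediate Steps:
$d{\left(T,g \right)} = - 8 T$ ($d{\left(T,g \right)} = T \left(-8\right) = - 8 T$)
$z = -2$
$L{\left(G \right)} = -2$
$x{\left(S \right)} = 8$
$\left(x{\left(L{\left(-8 \right)} \right)} + 49352\right) \left(16928 + d{\left(188,-172 \right)}\right) = \left(8 + 49352\right) \left(16928 - 1504\right) = 49360 \left(16928 - 1504\right) = 49360 \cdot 15424 = 761328640$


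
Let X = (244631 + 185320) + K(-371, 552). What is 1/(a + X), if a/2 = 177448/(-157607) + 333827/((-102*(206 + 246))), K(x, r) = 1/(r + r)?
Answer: 6553929488/2817758874659433 ≈ 2.3259e-6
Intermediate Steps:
K(x, r) = 1/(2*r)
a = -3576149093/213715092 (a = 2*(177448/(-157607) + 333827/((-102*(206 + 246)))) = 2*(177448*(-1/157607) + 333827/((-102*452))) = 2*(-177448/157607 + 333827/(-46104)) = 2*(-177448/157607 + 333827*(-1/46104)) = 2*(-177448/157607 - 333827/46104) = 2*(-3576149093/427430184) = -3576149093/213715092 ≈ -16.733)
X = 474665905/1104 (X = (244631 + 185320) + (1/2)/552 = 429951 + (1/2)*(1/552) = 429951 + 1/1104 = 474665905/1104 ≈ 4.2995e+5)
1/(a + X) = 1/(-3576149093/213715092 + 474665905/1104) = 1/(2817758874659433/6553929488) = 6553929488/2817758874659433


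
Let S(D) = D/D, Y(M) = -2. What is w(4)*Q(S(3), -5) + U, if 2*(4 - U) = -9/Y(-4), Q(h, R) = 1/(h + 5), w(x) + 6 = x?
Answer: 17/12 ≈ 1.4167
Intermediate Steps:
w(x) = -6 + x
S(D) = 1
Q(h, R) = 1/(5 + h)
U = 7/4 (U = 4 - (-9)/(2*(-2)) = 4 - (-9)*(-1)/(2*2) = 4 - ½*9/2 = 4 - 9/4 = 7/4 ≈ 1.7500)
w(4)*Q(S(3), -5) + U = (-6 + 4)/(5 + 1) + 7/4 = -2/6 + 7/4 = -2*⅙ + 7/4 = -⅓ + 7/4 = 17/12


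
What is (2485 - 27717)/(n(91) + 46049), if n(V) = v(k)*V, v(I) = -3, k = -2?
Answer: -1577/2861 ≈ -0.55121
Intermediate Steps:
n(V) = -3*V
(2485 - 27717)/(n(91) + 46049) = (2485 - 27717)/(-3*91 + 46049) = -25232/(-273 + 46049) = -25232/45776 = -25232*1/45776 = -1577/2861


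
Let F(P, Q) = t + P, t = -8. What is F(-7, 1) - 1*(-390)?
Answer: 375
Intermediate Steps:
F(P, Q) = -8 + P
F(-7, 1) - 1*(-390) = (-8 - 7) - 1*(-390) = -15 + 390 = 375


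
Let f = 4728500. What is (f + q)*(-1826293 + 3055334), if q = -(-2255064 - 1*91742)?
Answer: 8695841161546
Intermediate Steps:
q = 2346806 (q = -(-2255064 - 91742) = -1*(-2346806) = 2346806)
(f + q)*(-1826293 + 3055334) = (4728500 + 2346806)*(-1826293 + 3055334) = 7075306*1229041 = 8695841161546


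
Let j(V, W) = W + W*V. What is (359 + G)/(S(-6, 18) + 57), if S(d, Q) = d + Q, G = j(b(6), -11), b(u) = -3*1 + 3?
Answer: 116/23 ≈ 5.0435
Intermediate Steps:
b(u) = 0 (b(u) = -3 + 3 = 0)
j(V, W) = W + V*W
G = -11 (G = -11*(1 + 0) = -11*1 = -11)
S(d, Q) = Q + d
(359 + G)/(S(-6, 18) + 57) = (359 - 11)/((18 - 6) + 57) = 348/(12 + 57) = 348/69 = 348*(1/69) = 116/23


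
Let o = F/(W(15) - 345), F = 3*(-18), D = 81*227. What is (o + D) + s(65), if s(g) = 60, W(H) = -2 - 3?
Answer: 3228252/175 ≈ 18447.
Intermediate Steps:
W(H) = -5
D = 18387
F = -54
o = 27/175 (o = -54/(-5 - 345) = -54/(-350) = -54*(-1/350) = 27/175 ≈ 0.15429)
(o + D) + s(65) = (27/175 + 18387) + 60 = 3217752/175 + 60 = 3228252/175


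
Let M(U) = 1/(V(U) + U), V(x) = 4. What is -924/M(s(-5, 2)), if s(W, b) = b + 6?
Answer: -11088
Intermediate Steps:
s(W, b) = 6 + b
M(U) = 1/(4 + U)
-924/M(s(-5, 2)) = -924/(1/(4 + (6 + 2))) = -924/(1/(4 + 8)) = -924/(1/12) = -924/1/12 = -924*12 = -11088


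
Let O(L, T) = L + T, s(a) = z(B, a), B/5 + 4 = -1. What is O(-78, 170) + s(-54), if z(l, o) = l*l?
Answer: 717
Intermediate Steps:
B = -25 (B = -20 + 5*(-1) = -20 - 5 = -25)
z(l, o) = l²
s(a) = 625 (s(a) = (-25)² = 625)
O(-78, 170) + s(-54) = (-78 + 170) + 625 = 92 + 625 = 717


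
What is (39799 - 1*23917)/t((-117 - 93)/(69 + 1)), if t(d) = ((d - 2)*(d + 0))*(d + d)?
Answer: -2647/15 ≈ -176.47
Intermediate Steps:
t(d) = 2*d**2*(-2 + d) (t(d) = ((-2 + d)*d)*(2*d) = (d*(-2 + d))*(2*d) = 2*d**2*(-2 + d))
(39799 - 1*23917)/t((-117 - 93)/(69 + 1)) = (39799 - 1*23917)/((2*((-117 - 93)/(69 + 1))**2*(-2 + (-117 - 93)/(69 + 1)))) = (39799 - 23917)/((2*(-210/70)**2*(-2 - 210/70))) = 15882/((2*(-210*1/70)**2*(-2 - 210*1/70))) = 15882/((2*(-3)**2*(-2 - 3))) = 15882/((2*9*(-5))) = 15882/(-90) = 15882*(-1/90) = -2647/15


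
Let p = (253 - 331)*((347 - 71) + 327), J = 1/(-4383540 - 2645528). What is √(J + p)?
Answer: I*√580961580422152571/3514534 ≈ 216.87*I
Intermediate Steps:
J = -1/7029068 (J = 1/(-7029068) = -1/7029068 ≈ -1.4227e-7)
p = -47034 (p = -78*(276 + 327) = -78*603 = -47034)
√(J + p) = √(-1/7029068 - 47034) = √(-330605184313/7029068) = I*√580961580422152571/3514534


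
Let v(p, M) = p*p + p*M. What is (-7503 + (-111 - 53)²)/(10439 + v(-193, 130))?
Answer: 19393/22598 ≈ 0.85817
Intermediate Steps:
v(p, M) = p² + M*p
(-7503 + (-111 - 53)²)/(10439 + v(-193, 130)) = (-7503 + (-111 - 53)²)/(10439 - 193*(130 - 193)) = (-7503 + (-164)²)/(10439 - 193*(-63)) = (-7503 + 26896)/(10439 + 12159) = 19393/22598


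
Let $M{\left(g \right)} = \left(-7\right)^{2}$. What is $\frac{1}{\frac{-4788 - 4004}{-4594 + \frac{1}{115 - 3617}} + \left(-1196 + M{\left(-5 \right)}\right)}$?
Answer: $- \frac{16088189}{18422363199} \approx -0.0008733$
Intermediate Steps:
$M{\left(g \right)} = 49$
$\frac{1}{\frac{-4788 - 4004}{-4594 + \frac{1}{115 - 3617}} + \left(-1196 + M{\left(-5 \right)}\right)} = \frac{1}{\frac{-4788 - 4004}{-4594 + \frac{1}{115 - 3617}} + \left(-1196 + 49\right)} = \frac{1}{- \frac{8792}{-4594 + \frac{1}{-3502}} - 1147} = \frac{1}{- \frac{8792}{-4594 - \frac{1}{3502}} - 1147} = \frac{1}{- \frac{8792}{- \frac{16088189}{3502}} - 1147} = \frac{1}{\left(-8792\right) \left(- \frac{3502}{16088189}\right) - 1147} = \frac{1}{\frac{30789584}{16088189} - 1147} = \frac{1}{- \frac{18422363199}{16088189}} = - \frac{16088189}{18422363199}$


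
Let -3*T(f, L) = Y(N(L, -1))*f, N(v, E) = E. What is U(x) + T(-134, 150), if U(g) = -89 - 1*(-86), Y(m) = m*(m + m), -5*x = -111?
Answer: 259/3 ≈ 86.333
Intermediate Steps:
x = 111/5 (x = -⅕*(-111) = 111/5 ≈ 22.200)
Y(m) = 2*m² (Y(m) = m*(2*m) = 2*m²)
U(g) = -3 (U(g) = -89 + 86 = -3)
T(f, L) = -2*f/3 (T(f, L) = -2*(-1)²*f/3 = -2*1*f/3 = -2*f/3)
U(x) + T(-134, 150) = -3 - ⅔*(-134) = -3 + 268/3 = 259/3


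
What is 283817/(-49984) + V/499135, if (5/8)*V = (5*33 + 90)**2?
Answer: -27292532587/4989752768 ≈ -5.4697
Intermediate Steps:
V = 104040 (V = 8*(5*33 + 90)**2/5 = 8*(165 + 90)**2/5 = (8/5)*255**2 = (8/5)*65025 = 104040)
283817/(-49984) + V/499135 = 283817/(-49984) + 104040/499135 = 283817*(-1/49984) + 104040*(1/499135) = -283817/49984 + 20808/99827 = -27292532587/4989752768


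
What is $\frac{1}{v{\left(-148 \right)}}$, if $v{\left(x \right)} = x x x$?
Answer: $- \frac{1}{3241792} \approx -3.0847 \cdot 10^{-7}$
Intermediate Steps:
$v{\left(x \right)} = x^{3}$ ($v{\left(x \right)} = x^{2} x = x^{3}$)
$\frac{1}{v{\left(-148 \right)}} = \frac{1}{\left(-148\right)^{3}} = \frac{1}{-3241792} = - \frac{1}{3241792}$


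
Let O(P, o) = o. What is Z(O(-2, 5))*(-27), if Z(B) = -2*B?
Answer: 270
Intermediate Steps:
Z(O(-2, 5))*(-27) = -2*5*(-27) = -10*(-27) = 270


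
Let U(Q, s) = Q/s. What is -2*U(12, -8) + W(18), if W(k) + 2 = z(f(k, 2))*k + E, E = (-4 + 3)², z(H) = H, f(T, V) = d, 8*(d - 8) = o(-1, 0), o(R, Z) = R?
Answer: 575/4 ≈ 143.75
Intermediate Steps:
d = 63/8 (d = 8 + (⅛)*(-1) = 8 - ⅛ = 63/8 ≈ 7.8750)
f(T, V) = 63/8
E = 1 (E = (-1)² = 1)
W(k) = -1 + 63*k/8 (W(k) = -2 + (63*k/8 + 1) = -2 + (1 + 63*k/8) = -1 + 63*k/8)
-2*U(12, -8) + W(18) = -24/(-8) + (-1 + (63/8)*18) = -24*(-1)/8 + (-1 + 567/4) = -2*(-3/2) + 563/4 = 3 + 563/4 = 575/4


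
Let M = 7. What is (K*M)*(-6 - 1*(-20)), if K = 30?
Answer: 2940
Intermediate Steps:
(K*M)*(-6 - 1*(-20)) = (30*7)*(-6 - 1*(-20)) = 210*(-6 + 20) = 210*14 = 2940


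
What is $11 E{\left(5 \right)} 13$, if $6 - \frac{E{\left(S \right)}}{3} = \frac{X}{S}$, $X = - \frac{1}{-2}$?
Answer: $\frac{25311}{10} \approx 2531.1$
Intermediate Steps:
$X = \frac{1}{2}$ ($X = \left(-1\right) \left(- \frac{1}{2}\right) = \frac{1}{2} \approx 0.5$)
$E{\left(S \right)} = 18 - \frac{3}{2 S}$ ($E{\left(S \right)} = 18 - 3 \frac{1}{2 S} = 18 - \frac{3}{2 S}$)
$11 E{\left(5 \right)} 13 = 11 \left(18 - \frac{3}{2 \cdot 5}\right) 13 = 11 \left(18 - \frac{3}{10}\right) 13 = 11 \cdot \frac{177}{10} \cdot 13 = \frac{1947}{10} \cdot 13 = \frac{25311}{10}$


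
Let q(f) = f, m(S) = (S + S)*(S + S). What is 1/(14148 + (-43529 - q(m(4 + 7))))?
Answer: -1/29865 ≈ -3.3484e-5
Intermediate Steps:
m(S) = 4*S² (m(S) = (2*S)*(2*S) = 4*S²)
1/(14148 + (-43529 - q(m(4 + 7)))) = 1/(14148 + (-43529 - 4*(4 + 7)²)) = 1/(14148 + (-43529 - 4*11²)) = 1/(14148 + (-43529 - 4*121)) = 1/(14148 + (-43529 - 1*484)) = 1/(14148 + (-43529 - 484)) = 1/(14148 - 44013) = 1/(-29865) = -1/29865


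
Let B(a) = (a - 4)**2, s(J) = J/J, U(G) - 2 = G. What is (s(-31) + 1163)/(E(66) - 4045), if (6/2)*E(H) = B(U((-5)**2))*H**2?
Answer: 1164/764063 ≈ 0.0015234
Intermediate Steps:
U(G) = 2 + G
s(J) = 1
B(a) = (-4 + a)**2
E(H) = 529*H**2/3 (E(H) = ((-4 + (2 + (-5)**2))**2*H**2)/3 = ((-4 + (2 + 25))**2*H**2)/3 = ((-4 + 27)**2*H**2)/3 = (23**2*H**2)/3 = (529*H**2)/3 = 529*H**2/3)
(s(-31) + 1163)/(E(66) - 4045) = (1 + 1163)/((529/3)*66**2 - 4045) = 1164/((529/3)*4356 - 4045) = 1164/(768108 - 4045) = 1164/764063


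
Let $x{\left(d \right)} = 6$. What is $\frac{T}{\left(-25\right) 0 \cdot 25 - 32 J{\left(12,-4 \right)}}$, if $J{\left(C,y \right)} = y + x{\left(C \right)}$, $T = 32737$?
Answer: $- \frac{32737}{64} \approx -511.52$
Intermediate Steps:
$J{\left(C,y \right)} = 6 + y$ ($J{\left(C,y \right)} = y + 6 = 6 + y$)
$\frac{T}{\left(-25\right) 0 \cdot 25 - 32 J{\left(12,-4 \right)}} = \frac{32737}{\left(-25\right) 0 \cdot 25 - 32 \left(6 - 4\right)} = \frac{32737}{0 \cdot 25 - 32 \cdot 2} = \frac{32737}{0 - 64} = \frac{32737}{-64} = 32737 \left(- \frac{1}{64}\right) = - \frac{32737}{64}$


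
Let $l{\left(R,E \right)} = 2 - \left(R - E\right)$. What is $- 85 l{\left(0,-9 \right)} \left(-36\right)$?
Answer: $-21420$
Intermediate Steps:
$l{\left(R,E \right)} = 2 + E - R$ ($l{\left(R,E \right)} = 2 + \left(E - R\right) = 2 + E - R$)
$- 85 l{\left(0,-9 \right)} \left(-36\right) = - 85 \left(2 - 9 - 0\right) \left(-36\right) = - 85 \left(2 - 9 + 0\right) \left(-36\right) = \left(-85\right) \left(-7\right) \left(-36\right) = 595 \left(-36\right) = -21420$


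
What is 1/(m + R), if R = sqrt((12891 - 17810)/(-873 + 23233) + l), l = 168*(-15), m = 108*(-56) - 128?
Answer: -138095360/852933295479 - 2*I*sqrt(315008345210)/852933295479 ≈ -0.00016191 - 1.3161e-6*I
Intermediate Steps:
m = -6176 (m = -6048 - 128 = -6176)
l = -2520
R = I*sqrt(315008345210)/11180 (R = sqrt((12891 - 17810)/(-873 + 23233) - 2520) = sqrt(-4919/22360 - 2520) = sqrt(-56352119/22360) = I*sqrt(315008345210)/11180 ≈ 50.202*I)
1/(m + R) = 1/(-6176 + I*sqrt(315008345210)/11180)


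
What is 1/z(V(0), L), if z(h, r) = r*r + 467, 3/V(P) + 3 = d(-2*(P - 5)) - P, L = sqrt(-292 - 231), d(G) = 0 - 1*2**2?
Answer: -1/56 ≈ -0.017857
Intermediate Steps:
d(G) = -4 (d(G) = 0 - 1*4 = 0 - 4 = -4)
L = I*sqrt(523) (L = sqrt(-523) = I*sqrt(523) ≈ 22.869*I)
V(P) = 3/(-7 - P) (V(P) = 3/(-3 + (-4 - P)) = 3/(-7 - P))
z(h, r) = 467 + r**2 (z(h, r) = r**2 + 467 = 467 + r**2)
1/z(V(0), L) = 1/(467 + (I*sqrt(523))**2) = 1/(467 - 523) = 1/(-56) = -1/56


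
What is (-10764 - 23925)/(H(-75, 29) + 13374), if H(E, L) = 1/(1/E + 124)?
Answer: -3468527/1337257 ≈ -2.5938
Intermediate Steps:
H(E, L) = 1/(124 + 1/E)
(-10764 - 23925)/(H(-75, 29) + 13374) = (-10764 - 23925)/(-75/(1 + 124*(-75)) + 13374) = -34689/(-75/(1 - 9300) + 13374) = -34689/(-75/(-9299) + 13374) = -34689/(-75*(-1/9299) + 13374) = -34689/(75/9299 + 13374) = -34689/124364901/9299 = -34689*9299/124364901 = -3468527/1337257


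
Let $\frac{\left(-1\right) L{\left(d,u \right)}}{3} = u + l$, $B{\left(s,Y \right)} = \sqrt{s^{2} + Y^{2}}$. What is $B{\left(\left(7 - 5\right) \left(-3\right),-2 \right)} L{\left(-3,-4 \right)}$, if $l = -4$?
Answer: $48 \sqrt{10} \approx 151.79$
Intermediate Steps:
$B{\left(s,Y \right)} = \sqrt{Y^{2} + s^{2}}$
$L{\left(d,u \right)} = 12 - 3 u$ ($L{\left(d,u \right)} = - 3 \left(u - 4\right) = - 3 \left(-4 + u\right) = 12 - 3 u$)
$B{\left(\left(7 - 5\right) \left(-3\right),-2 \right)} L{\left(-3,-4 \right)} = \sqrt{\left(-2\right)^{2} + \left(\left(7 - 5\right) \left(-3\right)\right)^{2}} \left(12 - -12\right) = \sqrt{4 + \left(2 \left(-3\right)\right)^{2}} \left(12 + 12\right) = \sqrt{4 + \left(-6\right)^{2}} \cdot 24 = \sqrt{4 + 36} \cdot 24 = \sqrt{40} \cdot 24 = 2 \sqrt{10} \cdot 24 = 48 \sqrt{10}$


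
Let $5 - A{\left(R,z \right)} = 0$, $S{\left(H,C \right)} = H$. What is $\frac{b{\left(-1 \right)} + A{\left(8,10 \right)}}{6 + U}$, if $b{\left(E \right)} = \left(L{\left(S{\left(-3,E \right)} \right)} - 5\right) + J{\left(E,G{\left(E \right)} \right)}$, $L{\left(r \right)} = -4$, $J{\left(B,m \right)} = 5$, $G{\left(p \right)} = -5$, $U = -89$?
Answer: $- \frac{1}{83} \approx -0.012048$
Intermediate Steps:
$A{\left(R,z \right)} = 5$ ($A{\left(R,z \right)} = 5 - 0 = 5 + 0 = 5$)
$b{\left(E \right)} = -4$ ($b{\left(E \right)} = \left(-4 - 5\right) + 5 = -9 + 5 = -4$)
$\frac{b{\left(-1 \right)} + A{\left(8,10 \right)}}{6 + U} = \frac{-4 + 5}{6 - 89} = 1 \frac{1}{-83} = 1 \left(- \frac{1}{83}\right) = - \frac{1}{83}$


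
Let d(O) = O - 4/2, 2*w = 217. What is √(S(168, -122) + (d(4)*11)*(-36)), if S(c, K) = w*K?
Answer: I*√14029 ≈ 118.44*I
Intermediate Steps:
w = 217/2 (w = (½)*217 = 217/2 ≈ 108.50)
d(O) = -2 + O (d(O) = O - 4*½ = O - 2 = -2 + O)
S(c, K) = 217*K/2
√(S(168, -122) + (d(4)*11)*(-36)) = √((217/2)*(-122) + ((-2 + 4)*11)*(-36)) = √(-13237 + (2*11)*(-36)) = √(-13237 + 22*(-36)) = √(-13237 - 792) = √(-14029) = I*√14029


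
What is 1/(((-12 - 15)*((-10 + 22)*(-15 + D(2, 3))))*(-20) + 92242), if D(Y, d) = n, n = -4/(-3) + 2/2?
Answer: 1/10162 ≈ 9.8406e-5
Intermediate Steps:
n = 7/3 (n = -4*(-1/3) + 2*(1/2) = 4/3 + 1 = 7/3 ≈ 2.3333)
D(Y, d) = 7/3
1/(((-12 - 15)*((-10 + 22)*(-15 + D(2, 3))))*(-20) + 92242) = 1/(((-12 - 15)*((-10 + 22)*(-15 + 7/3)))*(-20) + 92242) = 1/(-324*(-38)/3*(-20) + 92242) = 1/(-27*(-152)*(-20) + 92242) = 1/(4104*(-20) + 92242) = 1/(-82080 + 92242) = 1/10162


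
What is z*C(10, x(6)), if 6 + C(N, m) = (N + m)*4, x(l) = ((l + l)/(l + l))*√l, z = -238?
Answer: -8092 - 952*√6 ≈ -10424.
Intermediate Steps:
x(l) = √l (x(l) = ((2*l)/((2*l)))*√l = ((2*l)*(1/(2*l)))*√l = 1*√l = √l)
C(N, m) = -6 + 4*N + 4*m (C(N, m) = -6 + (N + m)*4 = -6 + (4*N + 4*m) = -6 + 4*N + 4*m)
z*C(10, x(6)) = -238*(-6 + 4*10 + 4*√6) = -238*(-6 + 40 + 4*√6) = -238*(34 + 4*√6) = -8092 - 952*√6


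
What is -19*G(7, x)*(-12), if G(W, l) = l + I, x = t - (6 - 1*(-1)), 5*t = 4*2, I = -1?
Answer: -7296/5 ≈ -1459.2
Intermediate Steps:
t = 8/5 (t = (4*2)/5 = (⅕)*8 = 8/5 ≈ 1.6000)
x = -27/5 (x = 8/5 - (6 - 1*(-1)) = 8/5 - (6 + 1) = 8/5 - 1*7 = 8/5 - 7 = -27/5 ≈ -5.4000)
G(W, l) = -1 + l (G(W, l) = l - 1 = -1 + l)
-19*G(7, x)*(-12) = -19*(-1 - 27/5)*(-12) = -19*(-32/5)*(-12) = (608/5)*(-12) = -7296/5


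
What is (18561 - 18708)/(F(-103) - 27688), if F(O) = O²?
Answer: 49/5693 ≈ 0.0086071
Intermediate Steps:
(18561 - 18708)/(F(-103) - 27688) = (18561 - 18708)/((-103)² - 27688) = -147/(10609 - 27688) = -147/(-17079) = -147*(-1/17079) = 49/5693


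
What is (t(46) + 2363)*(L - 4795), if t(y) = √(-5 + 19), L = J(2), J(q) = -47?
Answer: -11441646 - 4842*√14 ≈ -1.1460e+7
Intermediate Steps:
L = -47
t(y) = √14
(t(46) + 2363)*(L - 4795) = (√14 + 2363)*(-47 - 4795) = (2363 + √14)*(-4842) = -11441646 - 4842*√14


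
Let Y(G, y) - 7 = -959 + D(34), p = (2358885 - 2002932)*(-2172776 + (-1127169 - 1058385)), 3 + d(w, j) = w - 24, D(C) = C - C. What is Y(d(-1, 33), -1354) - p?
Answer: 1551360637538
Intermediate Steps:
D(C) = 0
d(w, j) = -27 + w (d(w, j) = -3 + (w - 24) = -3 + (-24 + w) = -27 + w)
p = -1551360638490 (p = 355953*(-2172776 - 2185554) = 355953*(-4358330) = -1551360638490)
Y(G, y) = -952 (Y(G, y) = 7 + (-959 + 0) = 7 - 959 = -952)
Y(d(-1, 33), -1354) - p = -952 - 1*(-1551360638490) = -952 + 1551360638490 = 1551360637538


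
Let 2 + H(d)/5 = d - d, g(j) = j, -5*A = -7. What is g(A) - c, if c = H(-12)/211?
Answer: 1527/1055 ≈ 1.4474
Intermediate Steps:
A = 7/5 (A = -1/5*(-7) = 7/5 ≈ 1.4000)
H(d) = -10 (H(d) = -10 + 5*(d - d) = -10 + 5*0 = -10 + 0 = -10)
c = -10/211 ≈ -0.047393
g(A) - c = 7/5 - 1*(-10/211) = 7/5 + 10/211 = 1527/1055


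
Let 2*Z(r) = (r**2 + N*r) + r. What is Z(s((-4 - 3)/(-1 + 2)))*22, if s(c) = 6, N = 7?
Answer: 924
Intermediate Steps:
Z(r) = r**2/2 + 4*r (Z(r) = ((r**2 + 7*r) + r)/2 = (r**2 + 8*r)/2 = r**2/2 + 4*r)
Z(s((-4 - 3)/(-1 + 2)))*22 = ((1/2)*6*(8 + 6))*22 = ((1/2)*6*14)*22 = 42*22 = 924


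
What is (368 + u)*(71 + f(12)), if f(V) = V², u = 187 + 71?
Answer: 134590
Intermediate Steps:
u = 258
(368 + u)*(71 + f(12)) = (368 + 258)*(71 + 12²) = 626*(71 + 144) = 626*215 = 134590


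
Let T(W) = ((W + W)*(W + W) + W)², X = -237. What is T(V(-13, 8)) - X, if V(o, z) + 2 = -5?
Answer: 35958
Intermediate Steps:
V(o, z) = -7 (V(o, z) = -2 - 5 = -7)
T(W) = (W + 4*W²)² (T(W) = ((2*W)*(2*W) + W)² = (4*W² + W)² = (W + 4*W²)²)
T(V(-13, 8)) - X = (-7)²*(1 + 4*(-7))² - 1*(-237) = 49*(1 - 28)² + 237 = 49*(-27)² + 237 = 49*729 + 237 = 35721 + 237 = 35958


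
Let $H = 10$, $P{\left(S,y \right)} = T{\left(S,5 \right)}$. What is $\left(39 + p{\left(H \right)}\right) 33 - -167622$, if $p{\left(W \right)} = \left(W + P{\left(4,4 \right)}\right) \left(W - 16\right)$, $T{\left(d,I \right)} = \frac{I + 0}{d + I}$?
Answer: $166819$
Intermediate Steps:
$T{\left(d,I \right)} = \frac{I}{I + d}$
$P{\left(S,y \right)} = \frac{5}{5 + S}$
$p{\left(W \right)} = \left(-16 + W\right) \left(\frac{5}{9} + W\right)$ ($p{\left(W \right)} = \left(W + \frac{5}{5 + 4}\right) \left(W - 16\right) = \left(W + \frac{5}{9}\right) \left(-16 + W\right) = \left(\frac{5}{9} + W\right) \left(-16 + W\right) = \left(-16 + W\right) \left(\frac{5}{9} + W\right)$)
$\left(39 + p{\left(H \right)}\right) 33 - -167622 = \left(39 - \left(\frac{490}{3} - 100\right)\right) 33 - -167622 = \left(39 - \frac{190}{3}\right) 33 + 167622 = \left(- \frac{73}{3}\right) 33 + 167622 = -803 + 167622 = 166819$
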